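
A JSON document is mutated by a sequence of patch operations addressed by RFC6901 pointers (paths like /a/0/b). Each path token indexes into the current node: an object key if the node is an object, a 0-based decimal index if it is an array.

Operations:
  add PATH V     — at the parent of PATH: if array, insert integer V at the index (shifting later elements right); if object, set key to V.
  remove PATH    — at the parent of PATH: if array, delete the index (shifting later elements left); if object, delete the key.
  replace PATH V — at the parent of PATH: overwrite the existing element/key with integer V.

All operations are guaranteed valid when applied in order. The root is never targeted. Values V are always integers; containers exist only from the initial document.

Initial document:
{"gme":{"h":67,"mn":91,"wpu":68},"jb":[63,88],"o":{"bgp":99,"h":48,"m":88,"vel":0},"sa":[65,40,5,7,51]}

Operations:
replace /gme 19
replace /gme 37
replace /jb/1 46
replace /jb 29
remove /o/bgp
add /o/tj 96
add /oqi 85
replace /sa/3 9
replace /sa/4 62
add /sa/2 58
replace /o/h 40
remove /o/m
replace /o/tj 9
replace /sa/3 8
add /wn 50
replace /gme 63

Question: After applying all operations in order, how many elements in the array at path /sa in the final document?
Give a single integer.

After op 1 (replace /gme 19): {"gme":19,"jb":[63,88],"o":{"bgp":99,"h":48,"m":88,"vel":0},"sa":[65,40,5,7,51]}
After op 2 (replace /gme 37): {"gme":37,"jb":[63,88],"o":{"bgp":99,"h":48,"m":88,"vel":0},"sa":[65,40,5,7,51]}
After op 3 (replace /jb/1 46): {"gme":37,"jb":[63,46],"o":{"bgp":99,"h":48,"m":88,"vel":0},"sa":[65,40,5,7,51]}
After op 4 (replace /jb 29): {"gme":37,"jb":29,"o":{"bgp":99,"h":48,"m":88,"vel":0},"sa":[65,40,5,7,51]}
After op 5 (remove /o/bgp): {"gme":37,"jb":29,"o":{"h":48,"m":88,"vel":0},"sa":[65,40,5,7,51]}
After op 6 (add /o/tj 96): {"gme":37,"jb":29,"o":{"h":48,"m":88,"tj":96,"vel":0},"sa":[65,40,5,7,51]}
After op 7 (add /oqi 85): {"gme":37,"jb":29,"o":{"h":48,"m":88,"tj":96,"vel":0},"oqi":85,"sa":[65,40,5,7,51]}
After op 8 (replace /sa/3 9): {"gme":37,"jb":29,"o":{"h":48,"m":88,"tj":96,"vel":0},"oqi":85,"sa":[65,40,5,9,51]}
After op 9 (replace /sa/4 62): {"gme":37,"jb":29,"o":{"h":48,"m":88,"tj":96,"vel":0},"oqi":85,"sa":[65,40,5,9,62]}
After op 10 (add /sa/2 58): {"gme":37,"jb":29,"o":{"h":48,"m":88,"tj":96,"vel":0},"oqi":85,"sa":[65,40,58,5,9,62]}
After op 11 (replace /o/h 40): {"gme":37,"jb":29,"o":{"h":40,"m":88,"tj":96,"vel":0},"oqi":85,"sa":[65,40,58,5,9,62]}
After op 12 (remove /o/m): {"gme":37,"jb":29,"o":{"h":40,"tj":96,"vel":0},"oqi":85,"sa":[65,40,58,5,9,62]}
After op 13 (replace /o/tj 9): {"gme":37,"jb":29,"o":{"h":40,"tj":9,"vel":0},"oqi":85,"sa":[65,40,58,5,9,62]}
After op 14 (replace /sa/3 8): {"gme":37,"jb":29,"o":{"h":40,"tj":9,"vel":0},"oqi":85,"sa":[65,40,58,8,9,62]}
After op 15 (add /wn 50): {"gme":37,"jb":29,"o":{"h":40,"tj":9,"vel":0},"oqi":85,"sa":[65,40,58,8,9,62],"wn":50}
After op 16 (replace /gme 63): {"gme":63,"jb":29,"o":{"h":40,"tj":9,"vel":0},"oqi":85,"sa":[65,40,58,8,9,62],"wn":50}
Size at path /sa: 6

Answer: 6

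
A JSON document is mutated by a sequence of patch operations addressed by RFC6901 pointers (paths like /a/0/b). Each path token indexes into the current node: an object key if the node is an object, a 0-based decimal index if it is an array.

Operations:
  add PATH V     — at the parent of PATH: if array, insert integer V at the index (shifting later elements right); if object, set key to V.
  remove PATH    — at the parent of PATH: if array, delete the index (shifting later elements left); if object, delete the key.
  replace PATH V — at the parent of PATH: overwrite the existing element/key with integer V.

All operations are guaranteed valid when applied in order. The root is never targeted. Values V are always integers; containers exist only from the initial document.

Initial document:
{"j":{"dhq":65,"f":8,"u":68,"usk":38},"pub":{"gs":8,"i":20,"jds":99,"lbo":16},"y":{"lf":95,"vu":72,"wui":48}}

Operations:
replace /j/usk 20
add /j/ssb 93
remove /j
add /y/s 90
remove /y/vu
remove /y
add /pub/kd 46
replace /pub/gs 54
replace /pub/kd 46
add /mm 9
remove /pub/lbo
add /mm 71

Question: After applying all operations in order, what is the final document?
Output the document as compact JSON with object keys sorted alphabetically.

After op 1 (replace /j/usk 20): {"j":{"dhq":65,"f":8,"u":68,"usk":20},"pub":{"gs":8,"i":20,"jds":99,"lbo":16},"y":{"lf":95,"vu":72,"wui":48}}
After op 2 (add /j/ssb 93): {"j":{"dhq":65,"f":8,"ssb":93,"u":68,"usk":20},"pub":{"gs":8,"i":20,"jds":99,"lbo":16},"y":{"lf":95,"vu":72,"wui":48}}
After op 3 (remove /j): {"pub":{"gs":8,"i":20,"jds":99,"lbo":16},"y":{"lf":95,"vu":72,"wui":48}}
After op 4 (add /y/s 90): {"pub":{"gs":8,"i":20,"jds":99,"lbo":16},"y":{"lf":95,"s":90,"vu":72,"wui":48}}
After op 5 (remove /y/vu): {"pub":{"gs":8,"i":20,"jds":99,"lbo":16},"y":{"lf":95,"s":90,"wui":48}}
After op 6 (remove /y): {"pub":{"gs":8,"i":20,"jds":99,"lbo":16}}
After op 7 (add /pub/kd 46): {"pub":{"gs":8,"i":20,"jds":99,"kd":46,"lbo":16}}
After op 8 (replace /pub/gs 54): {"pub":{"gs":54,"i":20,"jds":99,"kd":46,"lbo":16}}
After op 9 (replace /pub/kd 46): {"pub":{"gs":54,"i":20,"jds":99,"kd":46,"lbo":16}}
After op 10 (add /mm 9): {"mm":9,"pub":{"gs":54,"i":20,"jds":99,"kd":46,"lbo":16}}
After op 11 (remove /pub/lbo): {"mm":9,"pub":{"gs":54,"i":20,"jds":99,"kd":46}}
After op 12 (add /mm 71): {"mm":71,"pub":{"gs":54,"i":20,"jds":99,"kd":46}}

Answer: {"mm":71,"pub":{"gs":54,"i":20,"jds":99,"kd":46}}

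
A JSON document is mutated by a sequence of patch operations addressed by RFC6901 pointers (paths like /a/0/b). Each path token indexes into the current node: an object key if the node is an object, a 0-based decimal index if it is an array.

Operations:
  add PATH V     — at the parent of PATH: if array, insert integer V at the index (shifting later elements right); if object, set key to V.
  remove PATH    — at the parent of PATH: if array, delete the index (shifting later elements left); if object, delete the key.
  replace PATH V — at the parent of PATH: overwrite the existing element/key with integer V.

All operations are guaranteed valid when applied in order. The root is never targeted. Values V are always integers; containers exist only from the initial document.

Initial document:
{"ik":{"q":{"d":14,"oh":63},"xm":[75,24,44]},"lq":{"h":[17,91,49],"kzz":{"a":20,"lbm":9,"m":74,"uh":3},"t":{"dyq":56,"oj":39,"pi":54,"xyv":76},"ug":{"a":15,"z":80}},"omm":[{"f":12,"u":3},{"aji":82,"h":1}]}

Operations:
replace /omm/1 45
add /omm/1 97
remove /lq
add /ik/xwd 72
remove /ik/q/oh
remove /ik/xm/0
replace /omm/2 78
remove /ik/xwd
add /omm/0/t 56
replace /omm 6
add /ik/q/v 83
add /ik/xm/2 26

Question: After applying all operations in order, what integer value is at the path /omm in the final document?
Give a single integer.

Answer: 6

Derivation:
After op 1 (replace /omm/1 45): {"ik":{"q":{"d":14,"oh":63},"xm":[75,24,44]},"lq":{"h":[17,91,49],"kzz":{"a":20,"lbm":9,"m":74,"uh":3},"t":{"dyq":56,"oj":39,"pi":54,"xyv":76},"ug":{"a":15,"z":80}},"omm":[{"f":12,"u":3},45]}
After op 2 (add /omm/1 97): {"ik":{"q":{"d":14,"oh":63},"xm":[75,24,44]},"lq":{"h":[17,91,49],"kzz":{"a":20,"lbm":9,"m":74,"uh":3},"t":{"dyq":56,"oj":39,"pi":54,"xyv":76},"ug":{"a":15,"z":80}},"omm":[{"f":12,"u":3},97,45]}
After op 3 (remove /lq): {"ik":{"q":{"d":14,"oh":63},"xm":[75,24,44]},"omm":[{"f":12,"u":3},97,45]}
After op 4 (add /ik/xwd 72): {"ik":{"q":{"d":14,"oh":63},"xm":[75,24,44],"xwd":72},"omm":[{"f":12,"u":3},97,45]}
After op 5 (remove /ik/q/oh): {"ik":{"q":{"d":14},"xm":[75,24,44],"xwd":72},"omm":[{"f":12,"u":3},97,45]}
After op 6 (remove /ik/xm/0): {"ik":{"q":{"d":14},"xm":[24,44],"xwd":72},"omm":[{"f":12,"u":3},97,45]}
After op 7 (replace /omm/2 78): {"ik":{"q":{"d":14},"xm":[24,44],"xwd":72},"omm":[{"f":12,"u":3},97,78]}
After op 8 (remove /ik/xwd): {"ik":{"q":{"d":14},"xm":[24,44]},"omm":[{"f":12,"u":3},97,78]}
After op 9 (add /omm/0/t 56): {"ik":{"q":{"d":14},"xm":[24,44]},"omm":[{"f":12,"t":56,"u":3},97,78]}
After op 10 (replace /omm 6): {"ik":{"q":{"d":14},"xm":[24,44]},"omm":6}
After op 11 (add /ik/q/v 83): {"ik":{"q":{"d":14,"v":83},"xm":[24,44]},"omm":6}
After op 12 (add /ik/xm/2 26): {"ik":{"q":{"d":14,"v":83},"xm":[24,44,26]},"omm":6}
Value at /omm: 6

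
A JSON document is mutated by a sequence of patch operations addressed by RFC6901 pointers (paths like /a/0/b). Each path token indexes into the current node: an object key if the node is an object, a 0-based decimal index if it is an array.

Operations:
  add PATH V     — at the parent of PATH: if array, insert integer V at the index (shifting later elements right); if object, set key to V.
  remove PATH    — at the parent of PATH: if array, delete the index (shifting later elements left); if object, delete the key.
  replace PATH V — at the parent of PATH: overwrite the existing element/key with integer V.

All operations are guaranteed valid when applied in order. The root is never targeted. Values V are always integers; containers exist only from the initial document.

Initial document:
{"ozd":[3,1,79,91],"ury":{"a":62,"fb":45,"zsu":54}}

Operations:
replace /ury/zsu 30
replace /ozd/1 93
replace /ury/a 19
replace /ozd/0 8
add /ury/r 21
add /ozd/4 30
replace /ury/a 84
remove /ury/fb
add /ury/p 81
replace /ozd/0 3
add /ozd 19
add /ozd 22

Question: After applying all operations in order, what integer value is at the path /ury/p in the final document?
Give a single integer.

After op 1 (replace /ury/zsu 30): {"ozd":[3,1,79,91],"ury":{"a":62,"fb":45,"zsu":30}}
After op 2 (replace /ozd/1 93): {"ozd":[3,93,79,91],"ury":{"a":62,"fb":45,"zsu":30}}
After op 3 (replace /ury/a 19): {"ozd":[3,93,79,91],"ury":{"a":19,"fb":45,"zsu":30}}
After op 4 (replace /ozd/0 8): {"ozd":[8,93,79,91],"ury":{"a":19,"fb":45,"zsu":30}}
After op 5 (add /ury/r 21): {"ozd":[8,93,79,91],"ury":{"a":19,"fb":45,"r":21,"zsu":30}}
After op 6 (add /ozd/4 30): {"ozd":[8,93,79,91,30],"ury":{"a":19,"fb":45,"r":21,"zsu":30}}
After op 7 (replace /ury/a 84): {"ozd":[8,93,79,91,30],"ury":{"a":84,"fb":45,"r":21,"zsu":30}}
After op 8 (remove /ury/fb): {"ozd":[8,93,79,91,30],"ury":{"a":84,"r":21,"zsu":30}}
After op 9 (add /ury/p 81): {"ozd":[8,93,79,91,30],"ury":{"a":84,"p":81,"r":21,"zsu":30}}
After op 10 (replace /ozd/0 3): {"ozd":[3,93,79,91,30],"ury":{"a":84,"p":81,"r":21,"zsu":30}}
After op 11 (add /ozd 19): {"ozd":19,"ury":{"a":84,"p":81,"r":21,"zsu":30}}
After op 12 (add /ozd 22): {"ozd":22,"ury":{"a":84,"p":81,"r":21,"zsu":30}}
Value at /ury/p: 81

Answer: 81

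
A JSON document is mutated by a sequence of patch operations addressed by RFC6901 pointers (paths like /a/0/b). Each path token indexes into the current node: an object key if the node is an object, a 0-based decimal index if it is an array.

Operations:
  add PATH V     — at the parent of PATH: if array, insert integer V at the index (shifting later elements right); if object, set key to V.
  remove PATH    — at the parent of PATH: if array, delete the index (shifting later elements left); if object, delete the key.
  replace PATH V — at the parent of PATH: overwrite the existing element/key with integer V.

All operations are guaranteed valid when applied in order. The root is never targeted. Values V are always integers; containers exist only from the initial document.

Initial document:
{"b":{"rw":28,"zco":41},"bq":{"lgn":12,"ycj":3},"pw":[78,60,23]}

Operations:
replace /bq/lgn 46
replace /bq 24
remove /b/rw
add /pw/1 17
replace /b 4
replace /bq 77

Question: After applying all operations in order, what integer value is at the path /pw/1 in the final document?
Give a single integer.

Answer: 17

Derivation:
After op 1 (replace /bq/lgn 46): {"b":{"rw":28,"zco":41},"bq":{"lgn":46,"ycj":3},"pw":[78,60,23]}
After op 2 (replace /bq 24): {"b":{"rw":28,"zco":41},"bq":24,"pw":[78,60,23]}
After op 3 (remove /b/rw): {"b":{"zco":41},"bq":24,"pw":[78,60,23]}
After op 4 (add /pw/1 17): {"b":{"zco":41},"bq":24,"pw":[78,17,60,23]}
After op 5 (replace /b 4): {"b":4,"bq":24,"pw":[78,17,60,23]}
After op 6 (replace /bq 77): {"b":4,"bq":77,"pw":[78,17,60,23]}
Value at /pw/1: 17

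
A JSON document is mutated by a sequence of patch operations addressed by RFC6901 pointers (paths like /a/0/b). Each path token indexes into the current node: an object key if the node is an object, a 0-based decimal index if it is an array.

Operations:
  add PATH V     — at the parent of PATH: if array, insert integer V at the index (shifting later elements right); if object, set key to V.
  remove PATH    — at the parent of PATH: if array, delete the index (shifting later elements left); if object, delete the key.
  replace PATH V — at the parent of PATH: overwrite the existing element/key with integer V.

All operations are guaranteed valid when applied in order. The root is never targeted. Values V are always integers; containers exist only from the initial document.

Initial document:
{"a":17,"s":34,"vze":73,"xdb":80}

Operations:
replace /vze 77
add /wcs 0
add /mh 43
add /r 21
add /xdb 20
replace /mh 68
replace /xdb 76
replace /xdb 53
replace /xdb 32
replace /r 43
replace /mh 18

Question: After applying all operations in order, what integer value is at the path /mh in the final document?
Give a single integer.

After op 1 (replace /vze 77): {"a":17,"s":34,"vze":77,"xdb":80}
After op 2 (add /wcs 0): {"a":17,"s":34,"vze":77,"wcs":0,"xdb":80}
After op 3 (add /mh 43): {"a":17,"mh":43,"s":34,"vze":77,"wcs":0,"xdb":80}
After op 4 (add /r 21): {"a":17,"mh":43,"r":21,"s":34,"vze":77,"wcs":0,"xdb":80}
After op 5 (add /xdb 20): {"a":17,"mh":43,"r":21,"s":34,"vze":77,"wcs":0,"xdb":20}
After op 6 (replace /mh 68): {"a":17,"mh":68,"r":21,"s":34,"vze":77,"wcs":0,"xdb":20}
After op 7 (replace /xdb 76): {"a":17,"mh":68,"r":21,"s":34,"vze":77,"wcs":0,"xdb":76}
After op 8 (replace /xdb 53): {"a":17,"mh":68,"r":21,"s":34,"vze":77,"wcs":0,"xdb":53}
After op 9 (replace /xdb 32): {"a":17,"mh":68,"r":21,"s":34,"vze":77,"wcs":0,"xdb":32}
After op 10 (replace /r 43): {"a":17,"mh":68,"r":43,"s":34,"vze":77,"wcs":0,"xdb":32}
After op 11 (replace /mh 18): {"a":17,"mh":18,"r":43,"s":34,"vze":77,"wcs":0,"xdb":32}
Value at /mh: 18

Answer: 18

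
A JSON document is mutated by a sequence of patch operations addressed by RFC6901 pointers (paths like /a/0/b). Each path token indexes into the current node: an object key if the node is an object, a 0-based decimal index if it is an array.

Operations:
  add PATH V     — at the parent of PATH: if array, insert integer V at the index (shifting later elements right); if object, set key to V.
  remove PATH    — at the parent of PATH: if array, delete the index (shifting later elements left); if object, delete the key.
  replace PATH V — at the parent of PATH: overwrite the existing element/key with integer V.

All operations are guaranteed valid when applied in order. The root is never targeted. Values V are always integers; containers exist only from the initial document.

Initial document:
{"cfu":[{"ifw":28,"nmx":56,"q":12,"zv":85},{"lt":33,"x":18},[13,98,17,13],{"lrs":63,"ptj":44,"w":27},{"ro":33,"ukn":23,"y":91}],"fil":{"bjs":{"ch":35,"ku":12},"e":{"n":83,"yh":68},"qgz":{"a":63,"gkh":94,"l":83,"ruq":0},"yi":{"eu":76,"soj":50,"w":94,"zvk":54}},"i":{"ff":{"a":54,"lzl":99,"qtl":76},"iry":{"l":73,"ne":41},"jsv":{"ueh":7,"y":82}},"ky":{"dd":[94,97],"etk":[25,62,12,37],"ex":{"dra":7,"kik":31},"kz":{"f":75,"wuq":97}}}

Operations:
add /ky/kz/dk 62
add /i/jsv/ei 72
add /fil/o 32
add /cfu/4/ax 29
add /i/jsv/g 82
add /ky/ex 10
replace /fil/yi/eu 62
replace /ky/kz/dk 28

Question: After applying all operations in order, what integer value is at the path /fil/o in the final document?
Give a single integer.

After op 1 (add /ky/kz/dk 62): {"cfu":[{"ifw":28,"nmx":56,"q":12,"zv":85},{"lt":33,"x":18},[13,98,17,13],{"lrs":63,"ptj":44,"w":27},{"ro":33,"ukn":23,"y":91}],"fil":{"bjs":{"ch":35,"ku":12},"e":{"n":83,"yh":68},"qgz":{"a":63,"gkh":94,"l":83,"ruq":0},"yi":{"eu":76,"soj":50,"w":94,"zvk":54}},"i":{"ff":{"a":54,"lzl":99,"qtl":76},"iry":{"l":73,"ne":41},"jsv":{"ueh":7,"y":82}},"ky":{"dd":[94,97],"etk":[25,62,12,37],"ex":{"dra":7,"kik":31},"kz":{"dk":62,"f":75,"wuq":97}}}
After op 2 (add /i/jsv/ei 72): {"cfu":[{"ifw":28,"nmx":56,"q":12,"zv":85},{"lt":33,"x":18},[13,98,17,13],{"lrs":63,"ptj":44,"w":27},{"ro":33,"ukn":23,"y":91}],"fil":{"bjs":{"ch":35,"ku":12},"e":{"n":83,"yh":68},"qgz":{"a":63,"gkh":94,"l":83,"ruq":0},"yi":{"eu":76,"soj":50,"w":94,"zvk":54}},"i":{"ff":{"a":54,"lzl":99,"qtl":76},"iry":{"l":73,"ne":41},"jsv":{"ei":72,"ueh":7,"y":82}},"ky":{"dd":[94,97],"etk":[25,62,12,37],"ex":{"dra":7,"kik":31},"kz":{"dk":62,"f":75,"wuq":97}}}
After op 3 (add /fil/o 32): {"cfu":[{"ifw":28,"nmx":56,"q":12,"zv":85},{"lt":33,"x":18},[13,98,17,13],{"lrs":63,"ptj":44,"w":27},{"ro":33,"ukn":23,"y":91}],"fil":{"bjs":{"ch":35,"ku":12},"e":{"n":83,"yh":68},"o":32,"qgz":{"a":63,"gkh":94,"l":83,"ruq":0},"yi":{"eu":76,"soj":50,"w":94,"zvk":54}},"i":{"ff":{"a":54,"lzl":99,"qtl":76},"iry":{"l":73,"ne":41},"jsv":{"ei":72,"ueh":7,"y":82}},"ky":{"dd":[94,97],"etk":[25,62,12,37],"ex":{"dra":7,"kik":31},"kz":{"dk":62,"f":75,"wuq":97}}}
After op 4 (add /cfu/4/ax 29): {"cfu":[{"ifw":28,"nmx":56,"q":12,"zv":85},{"lt":33,"x":18},[13,98,17,13],{"lrs":63,"ptj":44,"w":27},{"ax":29,"ro":33,"ukn":23,"y":91}],"fil":{"bjs":{"ch":35,"ku":12},"e":{"n":83,"yh":68},"o":32,"qgz":{"a":63,"gkh":94,"l":83,"ruq":0},"yi":{"eu":76,"soj":50,"w":94,"zvk":54}},"i":{"ff":{"a":54,"lzl":99,"qtl":76},"iry":{"l":73,"ne":41},"jsv":{"ei":72,"ueh":7,"y":82}},"ky":{"dd":[94,97],"etk":[25,62,12,37],"ex":{"dra":7,"kik":31},"kz":{"dk":62,"f":75,"wuq":97}}}
After op 5 (add /i/jsv/g 82): {"cfu":[{"ifw":28,"nmx":56,"q":12,"zv":85},{"lt":33,"x":18},[13,98,17,13],{"lrs":63,"ptj":44,"w":27},{"ax":29,"ro":33,"ukn":23,"y":91}],"fil":{"bjs":{"ch":35,"ku":12},"e":{"n":83,"yh":68},"o":32,"qgz":{"a":63,"gkh":94,"l":83,"ruq":0},"yi":{"eu":76,"soj":50,"w":94,"zvk":54}},"i":{"ff":{"a":54,"lzl":99,"qtl":76},"iry":{"l":73,"ne":41},"jsv":{"ei":72,"g":82,"ueh":7,"y":82}},"ky":{"dd":[94,97],"etk":[25,62,12,37],"ex":{"dra":7,"kik":31},"kz":{"dk":62,"f":75,"wuq":97}}}
After op 6 (add /ky/ex 10): {"cfu":[{"ifw":28,"nmx":56,"q":12,"zv":85},{"lt":33,"x":18},[13,98,17,13],{"lrs":63,"ptj":44,"w":27},{"ax":29,"ro":33,"ukn":23,"y":91}],"fil":{"bjs":{"ch":35,"ku":12},"e":{"n":83,"yh":68},"o":32,"qgz":{"a":63,"gkh":94,"l":83,"ruq":0},"yi":{"eu":76,"soj":50,"w":94,"zvk":54}},"i":{"ff":{"a":54,"lzl":99,"qtl":76},"iry":{"l":73,"ne":41},"jsv":{"ei":72,"g":82,"ueh":7,"y":82}},"ky":{"dd":[94,97],"etk":[25,62,12,37],"ex":10,"kz":{"dk":62,"f":75,"wuq":97}}}
After op 7 (replace /fil/yi/eu 62): {"cfu":[{"ifw":28,"nmx":56,"q":12,"zv":85},{"lt":33,"x":18},[13,98,17,13],{"lrs":63,"ptj":44,"w":27},{"ax":29,"ro":33,"ukn":23,"y":91}],"fil":{"bjs":{"ch":35,"ku":12},"e":{"n":83,"yh":68},"o":32,"qgz":{"a":63,"gkh":94,"l":83,"ruq":0},"yi":{"eu":62,"soj":50,"w":94,"zvk":54}},"i":{"ff":{"a":54,"lzl":99,"qtl":76},"iry":{"l":73,"ne":41},"jsv":{"ei":72,"g":82,"ueh":7,"y":82}},"ky":{"dd":[94,97],"etk":[25,62,12,37],"ex":10,"kz":{"dk":62,"f":75,"wuq":97}}}
After op 8 (replace /ky/kz/dk 28): {"cfu":[{"ifw":28,"nmx":56,"q":12,"zv":85},{"lt":33,"x":18},[13,98,17,13],{"lrs":63,"ptj":44,"w":27},{"ax":29,"ro":33,"ukn":23,"y":91}],"fil":{"bjs":{"ch":35,"ku":12},"e":{"n":83,"yh":68},"o":32,"qgz":{"a":63,"gkh":94,"l":83,"ruq":0},"yi":{"eu":62,"soj":50,"w":94,"zvk":54}},"i":{"ff":{"a":54,"lzl":99,"qtl":76},"iry":{"l":73,"ne":41},"jsv":{"ei":72,"g":82,"ueh":7,"y":82}},"ky":{"dd":[94,97],"etk":[25,62,12,37],"ex":10,"kz":{"dk":28,"f":75,"wuq":97}}}
Value at /fil/o: 32

Answer: 32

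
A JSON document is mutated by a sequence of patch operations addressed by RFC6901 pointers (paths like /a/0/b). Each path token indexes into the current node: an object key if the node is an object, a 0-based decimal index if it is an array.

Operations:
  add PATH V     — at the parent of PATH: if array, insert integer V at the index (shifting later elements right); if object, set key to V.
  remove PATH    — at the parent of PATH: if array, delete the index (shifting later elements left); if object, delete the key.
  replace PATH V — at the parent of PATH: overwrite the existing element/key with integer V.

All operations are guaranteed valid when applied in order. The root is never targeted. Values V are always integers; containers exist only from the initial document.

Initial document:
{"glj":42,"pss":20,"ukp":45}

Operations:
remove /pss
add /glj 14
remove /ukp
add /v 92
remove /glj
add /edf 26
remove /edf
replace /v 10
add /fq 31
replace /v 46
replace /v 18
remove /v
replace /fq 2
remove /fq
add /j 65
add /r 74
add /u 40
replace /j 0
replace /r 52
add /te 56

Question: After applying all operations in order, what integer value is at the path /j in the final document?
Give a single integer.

After op 1 (remove /pss): {"glj":42,"ukp":45}
After op 2 (add /glj 14): {"glj":14,"ukp":45}
After op 3 (remove /ukp): {"glj":14}
After op 4 (add /v 92): {"glj":14,"v":92}
After op 5 (remove /glj): {"v":92}
After op 6 (add /edf 26): {"edf":26,"v":92}
After op 7 (remove /edf): {"v":92}
After op 8 (replace /v 10): {"v":10}
After op 9 (add /fq 31): {"fq":31,"v":10}
After op 10 (replace /v 46): {"fq":31,"v":46}
After op 11 (replace /v 18): {"fq":31,"v":18}
After op 12 (remove /v): {"fq":31}
After op 13 (replace /fq 2): {"fq":2}
After op 14 (remove /fq): {}
After op 15 (add /j 65): {"j":65}
After op 16 (add /r 74): {"j":65,"r":74}
After op 17 (add /u 40): {"j":65,"r":74,"u":40}
After op 18 (replace /j 0): {"j":0,"r":74,"u":40}
After op 19 (replace /r 52): {"j":0,"r":52,"u":40}
After op 20 (add /te 56): {"j":0,"r":52,"te":56,"u":40}
Value at /j: 0

Answer: 0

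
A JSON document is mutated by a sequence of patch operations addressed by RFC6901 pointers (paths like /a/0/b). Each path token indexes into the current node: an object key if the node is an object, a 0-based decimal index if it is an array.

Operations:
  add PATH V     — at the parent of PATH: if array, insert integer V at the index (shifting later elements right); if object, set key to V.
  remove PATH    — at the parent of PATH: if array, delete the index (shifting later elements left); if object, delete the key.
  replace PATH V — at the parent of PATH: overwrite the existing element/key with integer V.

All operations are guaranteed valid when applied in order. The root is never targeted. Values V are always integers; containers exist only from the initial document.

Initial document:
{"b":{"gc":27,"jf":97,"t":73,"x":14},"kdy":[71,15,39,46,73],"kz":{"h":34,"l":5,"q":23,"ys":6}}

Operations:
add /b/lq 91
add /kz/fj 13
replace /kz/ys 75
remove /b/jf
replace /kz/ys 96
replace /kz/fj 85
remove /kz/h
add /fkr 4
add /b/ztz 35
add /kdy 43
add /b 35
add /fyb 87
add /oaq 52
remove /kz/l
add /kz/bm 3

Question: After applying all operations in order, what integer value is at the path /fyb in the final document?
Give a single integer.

After op 1 (add /b/lq 91): {"b":{"gc":27,"jf":97,"lq":91,"t":73,"x":14},"kdy":[71,15,39,46,73],"kz":{"h":34,"l":5,"q":23,"ys":6}}
After op 2 (add /kz/fj 13): {"b":{"gc":27,"jf":97,"lq":91,"t":73,"x":14},"kdy":[71,15,39,46,73],"kz":{"fj":13,"h":34,"l":5,"q":23,"ys":6}}
After op 3 (replace /kz/ys 75): {"b":{"gc":27,"jf":97,"lq":91,"t":73,"x":14},"kdy":[71,15,39,46,73],"kz":{"fj":13,"h":34,"l":5,"q":23,"ys":75}}
After op 4 (remove /b/jf): {"b":{"gc":27,"lq":91,"t":73,"x":14},"kdy":[71,15,39,46,73],"kz":{"fj":13,"h":34,"l":5,"q":23,"ys":75}}
After op 5 (replace /kz/ys 96): {"b":{"gc":27,"lq":91,"t":73,"x":14},"kdy":[71,15,39,46,73],"kz":{"fj":13,"h":34,"l":5,"q":23,"ys":96}}
After op 6 (replace /kz/fj 85): {"b":{"gc":27,"lq":91,"t":73,"x":14},"kdy":[71,15,39,46,73],"kz":{"fj":85,"h":34,"l":5,"q":23,"ys":96}}
After op 7 (remove /kz/h): {"b":{"gc":27,"lq":91,"t":73,"x":14},"kdy":[71,15,39,46,73],"kz":{"fj":85,"l":5,"q":23,"ys":96}}
After op 8 (add /fkr 4): {"b":{"gc":27,"lq":91,"t":73,"x":14},"fkr":4,"kdy":[71,15,39,46,73],"kz":{"fj":85,"l":5,"q":23,"ys":96}}
After op 9 (add /b/ztz 35): {"b":{"gc":27,"lq":91,"t":73,"x":14,"ztz":35},"fkr":4,"kdy":[71,15,39,46,73],"kz":{"fj":85,"l":5,"q":23,"ys":96}}
After op 10 (add /kdy 43): {"b":{"gc":27,"lq":91,"t":73,"x":14,"ztz":35},"fkr":4,"kdy":43,"kz":{"fj":85,"l":5,"q":23,"ys":96}}
After op 11 (add /b 35): {"b":35,"fkr":4,"kdy":43,"kz":{"fj":85,"l":5,"q":23,"ys":96}}
After op 12 (add /fyb 87): {"b":35,"fkr":4,"fyb":87,"kdy":43,"kz":{"fj":85,"l":5,"q":23,"ys":96}}
After op 13 (add /oaq 52): {"b":35,"fkr":4,"fyb":87,"kdy":43,"kz":{"fj":85,"l":5,"q":23,"ys":96},"oaq":52}
After op 14 (remove /kz/l): {"b":35,"fkr":4,"fyb":87,"kdy":43,"kz":{"fj":85,"q":23,"ys":96},"oaq":52}
After op 15 (add /kz/bm 3): {"b":35,"fkr":4,"fyb":87,"kdy":43,"kz":{"bm":3,"fj":85,"q":23,"ys":96},"oaq":52}
Value at /fyb: 87

Answer: 87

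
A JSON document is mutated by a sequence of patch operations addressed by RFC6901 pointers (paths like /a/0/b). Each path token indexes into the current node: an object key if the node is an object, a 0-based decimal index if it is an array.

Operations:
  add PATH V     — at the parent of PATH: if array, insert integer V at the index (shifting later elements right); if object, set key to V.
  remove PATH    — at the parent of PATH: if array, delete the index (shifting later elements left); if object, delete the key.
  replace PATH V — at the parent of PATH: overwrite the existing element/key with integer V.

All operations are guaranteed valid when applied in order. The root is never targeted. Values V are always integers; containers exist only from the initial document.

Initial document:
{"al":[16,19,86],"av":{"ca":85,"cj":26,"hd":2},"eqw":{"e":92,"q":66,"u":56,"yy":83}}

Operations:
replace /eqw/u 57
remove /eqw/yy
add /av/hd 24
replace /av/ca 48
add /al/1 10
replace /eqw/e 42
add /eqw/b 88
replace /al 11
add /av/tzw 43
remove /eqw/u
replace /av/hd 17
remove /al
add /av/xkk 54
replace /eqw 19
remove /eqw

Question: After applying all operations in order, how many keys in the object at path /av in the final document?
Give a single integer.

After op 1 (replace /eqw/u 57): {"al":[16,19,86],"av":{"ca":85,"cj":26,"hd":2},"eqw":{"e":92,"q":66,"u":57,"yy":83}}
After op 2 (remove /eqw/yy): {"al":[16,19,86],"av":{"ca":85,"cj":26,"hd":2},"eqw":{"e":92,"q":66,"u":57}}
After op 3 (add /av/hd 24): {"al":[16,19,86],"av":{"ca":85,"cj":26,"hd":24},"eqw":{"e":92,"q":66,"u":57}}
After op 4 (replace /av/ca 48): {"al":[16,19,86],"av":{"ca":48,"cj":26,"hd":24},"eqw":{"e":92,"q":66,"u":57}}
After op 5 (add /al/1 10): {"al":[16,10,19,86],"av":{"ca":48,"cj":26,"hd":24},"eqw":{"e":92,"q":66,"u":57}}
After op 6 (replace /eqw/e 42): {"al":[16,10,19,86],"av":{"ca":48,"cj":26,"hd":24},"eqw":{"e":42,"q":66,"u":57}}
After op 7 (add /eqw/b 88): {"al":[16,10,19,86],"av":{"ca":48,"cj":26,"hd":24},"eqw":{"b":88,"e":42,"q":66,"u":57}}
After op 8 (replace /al 11): {"al":11,"av":{"ca":48,"cj":26,"hd":24},"eqw":{"b":88,"e":42,"q":66,"u":57}}
After op 9 (add /av/tzw 43): {"al":11,"av":{"ca":48,"cj":26,"hd":24,"tzw":43},"eqw":{"b":88,"e":42,"q":66,"u":57}}
After op 10 (remove /eqw/u): {"al":11,"av":{"ca":48,"cj":26,"hd":24,"tzw":43},"eqw":{"b":88,"e":42,"q":66}}
After op 11 (replace /av/hd 17): {"al":11,"av":{"ca":48,"cj":26,"hd":17,"tzw":43},"eqw":{"b":88,"e":42,"q":66}}
After op 12 (remove /al): {"av":{"ca":48,"cj":26,"hd":17,"tzw":43},"eqw":{"b":88,"e":42,"q":66}}
After op 13 (add /av/xkk 54): {"av":{"ca":48,"cj":26,"hd":17,"tzw":43,"xkk":54},"eqw":{"b":88,"e":42,"q":66}}
After op 14 (replace /eqw 19): {"av":{"ca":48,"cj":26,"hd":17,"tzw":43,"xkk":54},"eqw":19}
After op 15 (remove /eqw): {"av":{"ca":48,"cj":26,"hd":17,"tzw":43,"xkk":54}}
Size at path /av: 5

Answer: 5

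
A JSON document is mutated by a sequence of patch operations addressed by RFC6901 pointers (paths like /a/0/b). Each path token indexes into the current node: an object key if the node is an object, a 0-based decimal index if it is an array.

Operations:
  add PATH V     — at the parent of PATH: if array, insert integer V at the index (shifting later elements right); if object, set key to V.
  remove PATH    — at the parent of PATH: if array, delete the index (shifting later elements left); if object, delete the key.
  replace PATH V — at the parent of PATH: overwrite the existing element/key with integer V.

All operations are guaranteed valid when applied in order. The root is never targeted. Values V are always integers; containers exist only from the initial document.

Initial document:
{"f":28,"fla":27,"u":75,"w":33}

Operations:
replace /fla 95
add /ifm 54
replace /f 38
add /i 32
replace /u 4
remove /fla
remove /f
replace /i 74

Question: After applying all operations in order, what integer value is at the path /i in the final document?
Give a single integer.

After op 1 (replace /fla 95): {"f":28,"fla":95,"u":75,"w":33}
After op 2 (add /ifm 54): {"f":28,"fla":95,"ifm":54,"u":75,"w":33}
After op 3 (replace /f 38): {"f":38,"fla":95,"ifm":54,"u":75,"w":33}
After op 4 (add /i 32): {"f":38,"fla":95,"i":32,"ifm":54,"u":75,"w":33}
After op 5 (replace /u 4): {"f":38,"fla":95,"i":32,"ifm":54,"u":4,"w":33}
After op 6 (remove /fla): {"f":38,"i":32,"ifm":54,"u":4,"w":33}
After op 7 (remove /f): {"i":32,"ifm":54,"u":4,"w":33}
After op 8 (replace /i 74): {"i":74,"ifm":54,"u":4,"w":33}
Value at /i: 74

Answer: 74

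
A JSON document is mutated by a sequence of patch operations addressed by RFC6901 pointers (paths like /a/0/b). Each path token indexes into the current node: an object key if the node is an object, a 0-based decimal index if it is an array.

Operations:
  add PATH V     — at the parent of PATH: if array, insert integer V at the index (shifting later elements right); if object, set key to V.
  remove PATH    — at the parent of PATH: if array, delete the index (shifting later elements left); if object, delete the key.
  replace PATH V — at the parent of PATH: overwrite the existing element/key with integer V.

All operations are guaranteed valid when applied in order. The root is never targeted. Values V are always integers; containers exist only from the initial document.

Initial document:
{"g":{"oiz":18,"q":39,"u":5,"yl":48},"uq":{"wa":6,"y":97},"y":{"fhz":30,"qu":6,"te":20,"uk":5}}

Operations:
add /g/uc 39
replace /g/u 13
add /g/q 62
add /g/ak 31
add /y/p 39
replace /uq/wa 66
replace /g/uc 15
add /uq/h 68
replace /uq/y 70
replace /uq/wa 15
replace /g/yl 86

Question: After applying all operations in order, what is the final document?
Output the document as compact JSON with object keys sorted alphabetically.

Answer: {"g":{"ak":31,"oiz":18,"q":62,"u":13,"uc":15,"yl":86},"uq":{"h":68,"wa":15,"y":70},"y":{"fhz":30,"p":39,"qu":6,"te":20,"uk":5}}

Derivation:
After op 1 (add /g/uc 39): {"g":{"oiz":18,"q":39,"u":5,"uc":39,"yl":48},"uq":{"wa":6,"y":97},"y":{"fhz":30,"qu":6,"te":20,"uk":5}}
After op 2 (replace /g/u 13): {"g":{"oiz":18,"q":39,"u":13,"uc":39,"yl":48},"uq":{"wa":6,"y":97},"y":{"fhz":30,"qu":6,"te":20,"uk":5}}
After op 3 (add /g/q 62): {"g":{"oiz":18,"q":62,"u":13,"uc":39,"yl":48},"uq":{"wa":6,"y":97},"y":{"fhz":30,"qu":6,"te":20,"uk":5}}
After op 4 (add /g/ak 31): {"g":{"ak":31,"oiz":18,"q":62,"u":13,"uc":39,"yl":48},"uq":{"wa":6,"y":97},"y":{"fhz":30,"qu":6,"te":20,"uk":5}}
After op 5 (add /y/p 39): {"g":{"ak":31,"oiz":18,"q":62,"u":13,"uc":39,"yl":48},"uq":{"wa":6,"y":97},"y":{"fhz":30,"p":39,"qu":6,"te":20,"uk":5}}
After op 6 (replace /uq/wa 66): {"g":{"ak":31,"oiz":18,"q":62,"u":13,"uc":39,"yl":48},"uq":{"wa":66,"y":97},"y":{"fhz":30,"p":39,"qu":6,"te":20,"uk":5}}
After op 7 (replace /g/uc 15): {"g":{"ak":31,"oiz":18,"q":62,"u":13,"uc":15,"yl":48},"uq":{"wa":66,"y":97},"y":{"fhz":30,"p":39,"qu":6,"te":20,"uk":5}}
After op 8 (add /uq/h 68): {"g":{"ak":31,"oiz":18,"q":62,"u":13,"uc":15,"yl":48},"uq":{"h":68,"wa":66,"y":97},"y":{"fhz":30,"p":39,"qu":6,"te":20,"uk":5}}
After op 9 (replace /uq/y 70): {"g":{"ak":31,"oiz":18,"q":62,"u":13,"uc":15,"yl":48},"uq":{"h":68,"wa":66,"y":70},"y":{"fhz":30,"p":39,"qu":6,"te":20,"uk":5}}
After op 10 (replace /uq/wa 15): {"g":{"ak":31,"oiz":18,"q":62,"u":13,"uc":15,"yl":48},"uq":{"h":68,"wa":15,"y":70},"y":{"fhz":30,"p":39,"qu":6,"te":20,"uk":5}}
After op 11 (replace /g/yl 86): {"g":{"ak":31,"oiz":18,"q":62,"u":13,"uc":15,"yl":86},"uq":{"h":68,"wa":15,"y":70},"y":{"fhz":30,"p":39,"qu":6,"te":20,"uk":5}}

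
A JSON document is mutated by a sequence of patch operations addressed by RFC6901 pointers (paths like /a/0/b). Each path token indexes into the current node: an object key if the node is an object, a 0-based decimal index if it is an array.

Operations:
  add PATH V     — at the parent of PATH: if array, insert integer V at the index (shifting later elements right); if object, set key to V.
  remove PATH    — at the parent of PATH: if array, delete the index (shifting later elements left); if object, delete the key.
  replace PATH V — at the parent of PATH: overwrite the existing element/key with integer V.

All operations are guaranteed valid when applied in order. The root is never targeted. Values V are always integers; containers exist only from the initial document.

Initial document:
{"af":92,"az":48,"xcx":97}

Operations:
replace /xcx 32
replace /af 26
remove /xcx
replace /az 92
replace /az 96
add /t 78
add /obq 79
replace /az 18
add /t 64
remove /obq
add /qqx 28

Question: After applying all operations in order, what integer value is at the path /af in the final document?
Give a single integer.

Answer: 26

Derivation:
After op 1 (replace /xcx 32): {"af":92,"az":48,"xcx":32}
After op 2 (replace /af 26): {"af":26,"az":48,"xcx":32}
After op 3 (remove /xcx): {"af":26,"az":48}
After op 4 (replace /az 92): {"af":26,"az":92}
After op 5 (replace /az 96): {"af":26,"az":96}
After op 6 (add /t 78): {"af":26,"az":96,"t":78}
After op 7 (add /obq 79): {"af":26,"az":96,"obq":79,"t":78}
After op 8 (replace /az 18): {"af":26,"az":18,"obq":79,"t":78}
After op 9 (add /t 64): {"af":26,"az":18,"obq":79,"t":64}
After op 10 (remove /obq): {"af":26,"az":18,"t":64}
After op 11 (add /qqx 28): {"af":26,"az":18,"qqx":28,"t":64}
Value at /af: 26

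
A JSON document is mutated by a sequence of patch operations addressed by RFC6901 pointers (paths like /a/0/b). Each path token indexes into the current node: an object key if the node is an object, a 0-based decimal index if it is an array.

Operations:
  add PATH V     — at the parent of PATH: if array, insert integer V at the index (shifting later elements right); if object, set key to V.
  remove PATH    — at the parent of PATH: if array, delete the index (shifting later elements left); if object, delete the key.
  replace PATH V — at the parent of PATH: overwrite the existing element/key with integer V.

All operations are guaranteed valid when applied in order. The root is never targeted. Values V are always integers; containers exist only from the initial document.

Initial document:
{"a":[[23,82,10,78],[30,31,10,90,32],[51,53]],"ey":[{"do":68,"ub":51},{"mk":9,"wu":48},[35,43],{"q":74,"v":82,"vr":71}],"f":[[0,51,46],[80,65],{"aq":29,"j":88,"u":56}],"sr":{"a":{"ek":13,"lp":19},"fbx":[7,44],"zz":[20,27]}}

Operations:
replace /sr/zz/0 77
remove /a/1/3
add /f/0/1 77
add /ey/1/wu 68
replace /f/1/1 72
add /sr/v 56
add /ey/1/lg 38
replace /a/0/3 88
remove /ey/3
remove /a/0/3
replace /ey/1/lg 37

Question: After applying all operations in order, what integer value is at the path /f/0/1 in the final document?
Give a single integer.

Answer: 77

Derivation:
After op 1 (replace /sr/zz/0 77): {"a":[[23,82,10,78],[30,31,10,90,32],[51,53]],"ey":[{"do":68,"ub":51},{"mk":9,"wu":48},[35,43],{"q":74,"v":82,"vr":71}],"f":[[0,51,46],[80,65],{"aq":29,"j":88,"u":56}],"sr":{"a":{"ek":13,"lp":19},"fbx":[7,44],"zz":[77,27]}}
After op 2 (remove /a/1/3): {"a":[[23,82,10,78],[30,31,10,32],[51,53]],"ey":[{"do":68,"ub":51},{"mk":9,"wu":48},[35,43],{"q":74,"v":82,"vr":71}],"f":[[0,51,46],[80,65],{"aq":29,"j":88,"u":56}],"sr":{"a":{"ek":13,"lp":19},"fbx":[7,44],"zz":[77,27]}}
After op 3 (add /f/0/1 77): {"a":[[23,82,10,78],[30,31,10,32],[51,53]],"ey":[{"do":68,"ub":51},{"mk":9,"wu":48},[35,43],{"q":74,"v":82,"vr":71}],"f":[[0,77,51,46],[80,65],{"aq":29,"j":88,"u":56}],"sr":{"a":{"ek":13,"lp":19},"fbx":[7,44],"zz":[77,27]}}
After op 4 (add /ey/1/wu 68): {"a":[[23,82,10,78],[30,31,10,32],[51,53]],"ey":[{"do":68,"ub":51},{"mk":9,"wu":68},[35,43],{"q":74,"v":82,"vr":71}],"f":[[0,77,51,46],[80,65],{"aq":29,"j":88,"u":56}],"sr":{"a":{"ek":13,"lp":19},"fbx":[7,44],"zz":[77,27]}}
After op 5 (replace /f/1/1 72): {"a":[[23,82,10,78],[30,31,10,32],[51,53]],"ey":[{"do":68,"ub":51},{"mk":9,"wu":68},[35,43],{"q":74,"v":82,"vr":71}],"f":[[0,77,51,46],[80,72],{"aq":29,"j":88,"u":56}],"sr":{"a":{"ek":13,"lp":19},"fbx":[7,44],"zz":[77,27]}}
After op 6 (add /sr/v 56): {"a":[[23,82,10,78],[30,31,10,32],[51,53]],"ey":[{"do":68,"ub":51},{"mk":9,"wu":68},[35,43],{"q":74,"v":82,"vr":71}],"f":[[0,77,51,46],[80,72],{"aq":29,"j":88,"u":56}],"sr":{"a":{"ek":13,"lp":19},"fbx":[7,44],"v":56,"zz":[77,27]}}
After op 7 (add /ey/1/lg 38): {"a":[[23,82,10,78],[30,31,10,32],[51,53]],"ey":[{"do":68,"ub":51},{"lg":38,"mk":9,"wu":68},[35,43],{"q":74,"v":82,"vr":71}],"f":[[0,77,51,46],[80,72],{"aq":29,"j":88,"u":56}],"sr":{"a":{"ek":13,"lp":19},"fbx":[7,44],"v":56,"zz":[77,27]}}
After op 8 (replace /a/0/3 88): {"a":[[23,82,10,88],[30,31,10,32],[51,53]],"ey":[{"do":68,"ub":51},{"lg":38,"mk":9,"wu":68},[35,43],{"q":74,"v":82,"vr":71}],"f":[[0,77,51,46],[80,72],{"aq":29,"j":88,"u":56}],"sr":{"a":{"ek":13,"lp":19},"fbx":[7,44],"v":56,"zz":[77,27]}}
After op 9 (remove /ey/3): {"a":[[23,82,10,88],[30,31,10,32],[51,53]],"ey":[{"do":68,"ub":51},{"lg":38,"mk":9,"wu":68},[35,43]],"f":[[0,77,51,46],[80,72],{"aq":29,"j":88,"u":56}],"sr":{"a":{"ek":13,"lp":19},"fbx":[7,44],"v":56,"zz":[77,27]}}
After op 10 (remove /a/0/3): {"a":[[23,82,10],[30,31,10,32],[51,53]],"ey":[{"do":68,"ub":51},{"lg":38,"mk":9,"wu":68},[35,43]],"f":[[0,77,51,46],[80,72],{"aq":29,"j":88,"u":56}],"sr":{"a":{"ek":13,"lp":19},"fbx":[7,44],"v":56,"zz":[77,27]}}
After op 11 (replace /ey/1/lg 37): {"a":[[23,82,10],[30,31,10,32],[51,53]],"ey":[{"do":68,"ub":51},{"lg":37,"mk":9,"wu":68},[35,43]],"f":[[0,77,51,46],[80,72],{"aq":29,"j":88,"u":56}],"sr":{"a":{"ek":13,"lp":19},"fbx":[7,44],"v":56,"zz":[77,27]}}
Value at /f/0/1: 77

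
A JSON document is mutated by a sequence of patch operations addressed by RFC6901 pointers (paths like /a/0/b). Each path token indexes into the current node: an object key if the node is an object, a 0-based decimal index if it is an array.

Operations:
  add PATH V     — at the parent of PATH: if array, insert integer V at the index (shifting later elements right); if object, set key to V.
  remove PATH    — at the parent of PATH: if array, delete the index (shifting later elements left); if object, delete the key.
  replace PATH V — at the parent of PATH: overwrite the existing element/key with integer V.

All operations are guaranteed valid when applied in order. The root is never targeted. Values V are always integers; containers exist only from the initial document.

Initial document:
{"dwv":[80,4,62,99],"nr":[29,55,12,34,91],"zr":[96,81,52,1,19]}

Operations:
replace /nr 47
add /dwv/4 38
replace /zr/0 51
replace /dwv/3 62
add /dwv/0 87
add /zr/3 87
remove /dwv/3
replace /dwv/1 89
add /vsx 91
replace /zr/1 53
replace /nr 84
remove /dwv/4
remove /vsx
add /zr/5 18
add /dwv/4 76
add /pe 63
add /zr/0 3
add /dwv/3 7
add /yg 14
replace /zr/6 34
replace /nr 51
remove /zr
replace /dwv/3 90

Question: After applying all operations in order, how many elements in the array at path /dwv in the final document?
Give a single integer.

Answer: 6

Derivation:
After op 1 (replace /nr 47): {"dwv":[80,4,62,99],"nr":47,"zr":[96,81,52,1,19]}
After op 2 (add /dwv/4 38): {"dwv":[80,4,62,99,38],"nr":47,"zr":[96,81,52,1,19]}
After op 3 (replace /zr/0 51): {"dwv":[80,4,62,99,38],"nr":47,"zr":[51,81,52,1,19]}
After op 4 (replace /dwv/3 62): {"dwv":[80,4,62,62,38],"nr":47,"zr":[51,81,52,1,19]}
After op 5 (add /dwv/0 87): {"dwv":[87,80,4,62,62,38],"nr":47,"zr":[51,81,52,1,19]}
After op 6 (add /zr/3 87): {"dwv":[87,80,4,62,62,38],"nr":47,"zr":[51,81,52,87,1,19]}
After op 7 (remove /dwv/3): {"dwv":[87,80,4,62,38],"nr":47,"zr":[51,81,52,87,1,19]}
After op 8 (replace /dwv/1 89): {"dwv":[87,89,4,62,38],"nr":47,"zr":[51,81,52,87,1,19]}
After op 9 (add /vsx 91): {"dwv":[87,89,4,62,38],"nr":47,"vsx":91,"zr":[51,81,52,87,1,19]}
After op 10 (replace /zr/1 53): {"dwv":[87,89,4,62,38],"nr":47,"vsx":91,"zr":[51,53,52,87,1,19]}
After op 11 (replace /nr 84): {"dwv":[87,89,4,62,38],"nr":84,"vsx":91,"zr":[51,53,52,87,1,19]}
After op 12 (remove /dwv/4): {"dwv":[87,89,4,62],"nr":84,"vsx":91,"zr":[51,53,52,87,1,19]}
After op 13 (remove /vsx): {"dwv":[87,89,4,62],"nr":84,"zr":[51,53,52,87,1,19]}
After op 14 (add /zr/5 18): {"dwv":[87,89,4,62],"nr":84,"zr":[51,53,52,87,1,18,19]}
After op 15 (add /dwv/4 76): {"dwv":[87,89,4,62,76],"nr":84,"zr":[51,53,52,87,1,18,19]}
After op 16 (add /pe 63): {"dwv":[87,89,4,62,76],"nr":84,"pe":63,"zr":[51,53,52,87,1,18,19]}
After op 17 (add /zr/0 3): {"dwv":[87,89,4,62,76],"nr":84,"pe":63,"zr":[3,51,53,52,87,1,18,19]}
After op 18 (add /dwv/3 7): {"dwv":[87,89,4,7,62,76],"nr":84,"pe":63,"zr":[3,51,53,52,87,1,18,19]}
After op 19 (add /yg 14): {"dwv":[87,89,4,7,62,76],"nr":84,"pe":63,"yg":14,"zr":[3,51,53,52,87,1,18,19]}
After op 20 (replace /zr/6 34): {"dwv":[87,89,4,7,62,76],"nr":84,"pe":63,"yg":14,"zr":[3,51,53,52,87,1,34,19]}
After op 21 (replace /nr 51): {"dwv":[87,89,4,7,62,76],"nr":51,"pe":63,"yg":14,"zr":[3,51,53,52,87,1,34,19]}
After op 22 (remove /zr): {"dwv":[87,89,4,7,62,76],"nr":51,"pe":63,"yg":14}
After op 23 (replace /dwv/3 90): {"dwv":[87,89,4,90,62,76],"nr":51,"pe":63,"yg":14}
Size at path /dwv: 6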